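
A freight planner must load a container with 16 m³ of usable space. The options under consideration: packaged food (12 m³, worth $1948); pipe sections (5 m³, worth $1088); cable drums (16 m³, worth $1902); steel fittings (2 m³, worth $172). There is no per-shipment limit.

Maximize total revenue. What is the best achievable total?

Density check — pipe sections 217.60, packaged food 162.33, cable drums 118.88 are the best per m³.
Taking 3×pipe sections: 15 m³ used, 3264 in revenue.

3264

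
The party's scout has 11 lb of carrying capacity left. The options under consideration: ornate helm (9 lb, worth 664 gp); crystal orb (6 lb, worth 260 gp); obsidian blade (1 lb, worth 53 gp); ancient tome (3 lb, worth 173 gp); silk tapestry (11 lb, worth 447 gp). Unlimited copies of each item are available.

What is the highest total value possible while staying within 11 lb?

770

Best packing: ornate helm + 2×obsidian blade — 11 lb, 770 total.
Nothing else within 11 lb beats 770.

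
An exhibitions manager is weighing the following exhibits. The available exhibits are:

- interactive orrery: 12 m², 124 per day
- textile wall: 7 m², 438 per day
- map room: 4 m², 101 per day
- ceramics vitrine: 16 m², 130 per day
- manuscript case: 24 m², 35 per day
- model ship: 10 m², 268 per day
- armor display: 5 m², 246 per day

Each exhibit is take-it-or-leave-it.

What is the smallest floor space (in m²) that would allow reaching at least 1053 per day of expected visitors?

26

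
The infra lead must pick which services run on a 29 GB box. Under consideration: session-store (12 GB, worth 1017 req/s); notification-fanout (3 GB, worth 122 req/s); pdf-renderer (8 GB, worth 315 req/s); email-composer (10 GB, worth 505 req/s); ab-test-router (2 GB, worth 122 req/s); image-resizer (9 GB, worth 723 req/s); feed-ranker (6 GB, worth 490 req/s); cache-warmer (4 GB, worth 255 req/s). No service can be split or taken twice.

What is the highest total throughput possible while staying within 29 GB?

2352

Ranking by ratio (throughput/GB): session-store 84.75, feed-ranker 81.67, image-resizer 80.33, cache-warmer 63.75.
Taking session-store + ab-test-router + image-resizer + feed-ranker: 29 GB used, 2352 in throughput.
Next best is session-store + image-resizer + feed-ranker at 2230 (27 GB) — short by 122.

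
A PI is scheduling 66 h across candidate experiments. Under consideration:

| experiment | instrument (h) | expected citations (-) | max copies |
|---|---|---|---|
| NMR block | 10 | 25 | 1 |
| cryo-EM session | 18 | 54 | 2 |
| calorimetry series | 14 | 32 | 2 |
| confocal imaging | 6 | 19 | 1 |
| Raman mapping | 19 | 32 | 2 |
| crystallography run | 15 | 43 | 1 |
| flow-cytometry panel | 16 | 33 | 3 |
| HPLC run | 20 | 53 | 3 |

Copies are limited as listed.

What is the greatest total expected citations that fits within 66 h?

Density check — confocal imaging 3.17, cryo-EM session 3.00, crystallography run 2.87, HPLC run 2.65 are the best per h.
The ratio heuristic lands on 2×cryo-EM session + confocal imaging + crystallography run (170) but leaves 9 h idle.
Dropping confocal imaging and crystallography run frees 21 h; slotting in NMR block + HPLC run (30 h) lifts the total to 186 at 66 h.
Every other selection either busts 66 h or exceeds an availability limit or fails to beat 186.

186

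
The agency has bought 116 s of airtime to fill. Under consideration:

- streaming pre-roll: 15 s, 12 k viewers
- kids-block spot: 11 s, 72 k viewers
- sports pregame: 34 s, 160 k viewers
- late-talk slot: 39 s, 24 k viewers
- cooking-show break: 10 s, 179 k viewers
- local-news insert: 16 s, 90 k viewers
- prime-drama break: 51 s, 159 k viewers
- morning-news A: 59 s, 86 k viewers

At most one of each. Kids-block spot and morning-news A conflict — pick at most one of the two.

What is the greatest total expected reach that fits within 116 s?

588

Greedy by ratio would take streaming pre-roll + kids-block spot + sports pregame + cooking-show break + local-news insert: 86 s used, total 513.
Replace streaming pre-roll and kids-block spot with prime-drama break: the trade gains 75 net, giving 588 at 111 s.
The closest alternative, kids-block spot + sports pregame + cooking-show break + prime-drama break, reaches only 570.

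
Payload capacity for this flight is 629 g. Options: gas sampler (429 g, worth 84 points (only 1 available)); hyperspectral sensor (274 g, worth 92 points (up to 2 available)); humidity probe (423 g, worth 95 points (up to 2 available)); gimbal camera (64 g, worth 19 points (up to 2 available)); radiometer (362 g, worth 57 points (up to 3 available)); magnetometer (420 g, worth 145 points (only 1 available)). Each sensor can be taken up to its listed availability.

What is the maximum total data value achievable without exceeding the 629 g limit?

203

The ratio heuristic lands on 2×gimbal camera + magnetometer (183) but leaves 81 g idle.
Replace gimbal camera and magnetometer with 2×hyperspectral sensor: the trade gains 20 net, giving 203 at 612 g.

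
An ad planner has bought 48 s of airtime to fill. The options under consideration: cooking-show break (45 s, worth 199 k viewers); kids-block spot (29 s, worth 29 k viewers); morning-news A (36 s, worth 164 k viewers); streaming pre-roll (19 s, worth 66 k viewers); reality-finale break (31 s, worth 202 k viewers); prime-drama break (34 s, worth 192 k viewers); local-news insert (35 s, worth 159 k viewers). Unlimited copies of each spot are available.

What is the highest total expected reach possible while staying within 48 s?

Taking reality-finale break: 31 s used, 202 in expected reach.
Nothing else within 48 s beats 202.

202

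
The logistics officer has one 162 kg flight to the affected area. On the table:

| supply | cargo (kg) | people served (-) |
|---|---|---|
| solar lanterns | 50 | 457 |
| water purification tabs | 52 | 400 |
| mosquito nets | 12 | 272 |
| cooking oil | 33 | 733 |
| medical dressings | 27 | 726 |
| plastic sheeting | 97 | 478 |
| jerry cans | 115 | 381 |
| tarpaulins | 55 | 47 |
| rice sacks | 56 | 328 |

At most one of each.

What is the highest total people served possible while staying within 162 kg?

2316

Ranking by ratio (people served/kg): medical dressings 26.89, mosquito nets 22.67, cooking oil 22.21, solar lanterns 9.14.
Filling by ratio: solar lanterns + mosquito nets + cooking oil + medical dressings for 2188, with 40 kg left unused.
Replace mosquito nets with water purification tabs: the trade gains 128 net, giving 2316 at 162 kg.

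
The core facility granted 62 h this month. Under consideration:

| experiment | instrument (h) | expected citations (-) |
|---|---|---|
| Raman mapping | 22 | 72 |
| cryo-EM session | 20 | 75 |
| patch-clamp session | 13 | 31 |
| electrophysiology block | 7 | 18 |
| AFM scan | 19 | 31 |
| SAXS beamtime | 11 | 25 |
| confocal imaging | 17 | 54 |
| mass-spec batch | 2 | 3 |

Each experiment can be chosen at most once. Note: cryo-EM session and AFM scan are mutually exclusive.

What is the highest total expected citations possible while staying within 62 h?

204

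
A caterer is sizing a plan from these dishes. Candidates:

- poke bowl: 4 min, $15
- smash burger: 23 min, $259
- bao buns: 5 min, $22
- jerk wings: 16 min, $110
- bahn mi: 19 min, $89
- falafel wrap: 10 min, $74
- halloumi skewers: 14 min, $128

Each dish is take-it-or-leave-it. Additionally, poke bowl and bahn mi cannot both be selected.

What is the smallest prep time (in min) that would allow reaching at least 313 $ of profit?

Minimise min subject to total profit ≥ 313.
smash burger + falafel wrap reaches 333 using 33 min.
No combination under 33 min hits 313.

33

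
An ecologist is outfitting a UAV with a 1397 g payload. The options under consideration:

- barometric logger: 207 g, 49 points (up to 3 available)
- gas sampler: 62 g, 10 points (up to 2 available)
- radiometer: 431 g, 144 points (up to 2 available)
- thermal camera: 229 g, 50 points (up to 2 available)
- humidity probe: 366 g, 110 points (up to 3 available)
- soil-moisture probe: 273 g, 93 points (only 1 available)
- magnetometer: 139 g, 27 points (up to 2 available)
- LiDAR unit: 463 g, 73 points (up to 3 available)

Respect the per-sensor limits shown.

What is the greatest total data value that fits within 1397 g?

431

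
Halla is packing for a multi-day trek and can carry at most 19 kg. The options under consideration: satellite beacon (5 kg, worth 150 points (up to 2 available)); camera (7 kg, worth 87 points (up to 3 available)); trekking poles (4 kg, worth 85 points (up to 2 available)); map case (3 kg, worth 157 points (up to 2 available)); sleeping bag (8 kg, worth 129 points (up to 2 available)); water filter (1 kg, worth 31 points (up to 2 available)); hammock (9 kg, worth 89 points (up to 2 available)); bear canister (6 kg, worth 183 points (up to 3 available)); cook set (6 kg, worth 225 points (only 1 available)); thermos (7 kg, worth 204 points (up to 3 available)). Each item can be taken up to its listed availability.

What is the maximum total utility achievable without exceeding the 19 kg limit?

A density-first pass picks satellite beacon + 2×map case + 2×water filter + cook set — 751 at 19 kg.
Dropping satellite beacon and water filter frees 6 kg; slotting in bear canister (6 kg) lifts the total to 753 at 19 kg.
Nothing else within 19 kg beats 753.

753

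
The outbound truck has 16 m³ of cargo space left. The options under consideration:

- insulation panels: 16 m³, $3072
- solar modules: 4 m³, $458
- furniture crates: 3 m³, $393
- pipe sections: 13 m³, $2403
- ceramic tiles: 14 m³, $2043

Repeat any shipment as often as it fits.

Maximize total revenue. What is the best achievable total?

3072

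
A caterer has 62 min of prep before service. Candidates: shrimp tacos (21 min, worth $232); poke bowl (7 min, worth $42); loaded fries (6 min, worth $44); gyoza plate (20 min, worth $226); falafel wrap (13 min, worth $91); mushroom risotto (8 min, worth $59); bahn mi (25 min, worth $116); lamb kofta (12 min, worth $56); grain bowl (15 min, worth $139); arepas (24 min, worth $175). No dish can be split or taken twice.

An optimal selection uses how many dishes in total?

Best achievable profit is 641.
shrimp tacos + loaded fries + gyoza plate + grain bowl hits 641 at 62 min.
Any selection reaching 641 contains exactly 4 dishes.

4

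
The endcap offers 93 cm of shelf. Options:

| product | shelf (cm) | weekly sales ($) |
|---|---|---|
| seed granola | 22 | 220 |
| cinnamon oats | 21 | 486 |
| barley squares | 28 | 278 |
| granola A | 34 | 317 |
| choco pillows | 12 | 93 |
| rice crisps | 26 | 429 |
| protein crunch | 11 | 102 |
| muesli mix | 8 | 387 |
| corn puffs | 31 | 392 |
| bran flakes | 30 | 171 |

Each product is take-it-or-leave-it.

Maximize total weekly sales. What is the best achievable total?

1694

Ranking by ratio (weekly sales/cm): muesli mix 48.38, cinnamon oats 23.14, rice crisps 16.50, corn puffs 12.65.
Cinnamon oats + rice crisps + muesli mix + corn puffs uses 86 of the 93 cm and totals 1694.
No other feasible combination exceeds 1694.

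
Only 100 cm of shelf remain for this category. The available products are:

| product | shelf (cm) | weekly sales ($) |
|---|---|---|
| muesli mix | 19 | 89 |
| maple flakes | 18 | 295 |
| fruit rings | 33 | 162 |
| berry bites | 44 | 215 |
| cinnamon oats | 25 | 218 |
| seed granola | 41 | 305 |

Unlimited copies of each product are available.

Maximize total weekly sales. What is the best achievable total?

1475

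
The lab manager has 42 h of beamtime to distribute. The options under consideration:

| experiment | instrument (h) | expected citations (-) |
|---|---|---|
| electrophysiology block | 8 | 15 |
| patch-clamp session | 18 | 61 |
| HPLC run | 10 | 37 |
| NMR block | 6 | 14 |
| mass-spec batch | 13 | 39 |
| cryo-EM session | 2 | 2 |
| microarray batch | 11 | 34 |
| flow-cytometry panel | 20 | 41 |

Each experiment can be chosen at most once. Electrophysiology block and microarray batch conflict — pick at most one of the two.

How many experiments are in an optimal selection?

Optimal total is 137.
For example patch-clamp session + HPLC run + mass-spec batch achieves it, using 41 h.
Any selection reaching 137 contains exactly 3 experiments.

3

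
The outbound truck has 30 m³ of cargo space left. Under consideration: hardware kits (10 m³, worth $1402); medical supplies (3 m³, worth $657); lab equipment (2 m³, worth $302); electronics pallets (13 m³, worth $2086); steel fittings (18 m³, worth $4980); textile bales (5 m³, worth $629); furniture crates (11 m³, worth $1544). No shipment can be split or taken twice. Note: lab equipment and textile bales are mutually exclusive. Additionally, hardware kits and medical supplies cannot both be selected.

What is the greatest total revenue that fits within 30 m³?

Ranking by ratio (revenue/m³): steel fittings 276.67, medical supplies 219.00, electronics pallets 160.46, lab equipment 151.00.
Best packing: hardware kits + lab equipment + steel fittings — 30 m³, 6684 total.

6684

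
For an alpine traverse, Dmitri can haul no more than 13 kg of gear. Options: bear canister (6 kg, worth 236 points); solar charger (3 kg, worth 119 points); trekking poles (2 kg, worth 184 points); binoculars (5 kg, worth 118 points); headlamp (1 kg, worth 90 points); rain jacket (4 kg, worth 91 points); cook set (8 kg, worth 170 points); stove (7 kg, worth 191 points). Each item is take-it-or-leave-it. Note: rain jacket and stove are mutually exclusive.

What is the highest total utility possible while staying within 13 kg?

Taking bear canister + solar charger + trekking poles + headlamp: 12 kg used, 629 in utility.
Next best is bear canister + trekking poles + headlamp + rain jacket at 601 (13 kg) — short by 28.

629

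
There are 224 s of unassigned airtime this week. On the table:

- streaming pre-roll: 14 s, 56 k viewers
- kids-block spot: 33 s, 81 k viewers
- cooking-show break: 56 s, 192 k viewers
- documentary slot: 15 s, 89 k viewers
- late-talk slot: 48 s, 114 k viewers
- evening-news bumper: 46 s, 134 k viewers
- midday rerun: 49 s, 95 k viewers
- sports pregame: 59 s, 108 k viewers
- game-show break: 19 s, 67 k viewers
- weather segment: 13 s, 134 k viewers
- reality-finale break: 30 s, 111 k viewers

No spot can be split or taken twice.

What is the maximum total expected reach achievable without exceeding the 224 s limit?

Ranking by ratio (expected reach/s): weather segment 10.31, documentary slot 5.93, streaming pre-roll 4.00.
The ratio heuristic lands on streaming pre-roll + cooking-show break + documentary slot + evening-news bumper + game-show break + weather segment + reality-finale break (783) but leaves 31 s idle.
Replace game-show break with late-talk slot: the trade gains 47 net, giving 830 at 222 s.
Runner-up streaming pre-roll + cooking-show break + documentary slot + evening-news bumper + midday rerun + weather segment + reality-finale break tops out at 811.

830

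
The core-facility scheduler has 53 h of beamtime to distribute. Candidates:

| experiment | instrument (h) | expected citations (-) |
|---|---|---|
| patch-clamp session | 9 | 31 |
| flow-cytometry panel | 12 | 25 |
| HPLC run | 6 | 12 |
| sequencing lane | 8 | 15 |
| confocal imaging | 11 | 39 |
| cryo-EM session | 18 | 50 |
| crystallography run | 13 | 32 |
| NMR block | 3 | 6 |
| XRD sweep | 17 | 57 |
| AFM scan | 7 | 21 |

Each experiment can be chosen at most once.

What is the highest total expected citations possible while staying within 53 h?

Taking the top-ratio experiments first gives patch-clamp session + HPLC run + confocal imaging + NMR block + XRD sweep + AFM scan for 166 (53 h).
Replace patch-clamp session and HPLC run and NMR block with cryo-EM session: the trade gains 1 net, giving 167 at 53 h.

167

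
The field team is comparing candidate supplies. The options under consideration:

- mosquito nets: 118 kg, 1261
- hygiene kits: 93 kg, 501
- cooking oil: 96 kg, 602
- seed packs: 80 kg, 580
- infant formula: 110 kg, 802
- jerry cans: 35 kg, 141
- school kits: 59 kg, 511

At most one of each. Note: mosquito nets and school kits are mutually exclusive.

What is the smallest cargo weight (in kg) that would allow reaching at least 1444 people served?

Minimise kg subject to total people served ≥ 1444.
Taking mosquito nets + seed packs gives 1841 (≥ 1444) for 198 kg.
Below 198 kg the best achievable stays under 1444.

198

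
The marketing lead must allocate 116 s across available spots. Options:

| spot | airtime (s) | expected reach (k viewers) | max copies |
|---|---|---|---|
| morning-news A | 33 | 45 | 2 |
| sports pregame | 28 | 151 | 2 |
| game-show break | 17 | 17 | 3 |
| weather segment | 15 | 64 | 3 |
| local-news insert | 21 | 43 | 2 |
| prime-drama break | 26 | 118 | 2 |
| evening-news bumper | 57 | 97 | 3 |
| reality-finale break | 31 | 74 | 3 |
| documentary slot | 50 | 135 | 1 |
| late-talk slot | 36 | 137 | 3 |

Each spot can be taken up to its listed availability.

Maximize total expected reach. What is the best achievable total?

Density check — sports pregame 5.39, prime-drama break 4.54, weather segment 4.27 are the best per s.
The ratio heuristic lands on 2×sports pregame + 2×prime-drama break (538) but leaves 8 s idle.
Dropping prime-drama break frees 26 s; slotting in 2×weather segment (30 s) lifts the total to 548 at 112 s.

548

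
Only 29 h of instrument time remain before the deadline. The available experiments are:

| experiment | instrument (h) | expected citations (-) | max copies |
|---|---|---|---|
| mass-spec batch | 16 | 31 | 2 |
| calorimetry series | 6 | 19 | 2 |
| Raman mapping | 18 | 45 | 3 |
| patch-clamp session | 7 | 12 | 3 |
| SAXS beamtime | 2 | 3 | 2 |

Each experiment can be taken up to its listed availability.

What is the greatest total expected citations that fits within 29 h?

70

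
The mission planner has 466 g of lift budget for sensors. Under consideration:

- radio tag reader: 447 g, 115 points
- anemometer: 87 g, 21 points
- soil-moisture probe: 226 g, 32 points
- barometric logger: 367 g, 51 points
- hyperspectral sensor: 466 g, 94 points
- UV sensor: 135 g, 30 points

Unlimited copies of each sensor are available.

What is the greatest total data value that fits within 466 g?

115

Ranking by ratio (data value/g): radio tag reader 0.26, anemometer 0.24, UV sensor 0.22.
Taking radio tag reader: 447 g used, 115 in data value.
Nothing else within 466 g beats 115.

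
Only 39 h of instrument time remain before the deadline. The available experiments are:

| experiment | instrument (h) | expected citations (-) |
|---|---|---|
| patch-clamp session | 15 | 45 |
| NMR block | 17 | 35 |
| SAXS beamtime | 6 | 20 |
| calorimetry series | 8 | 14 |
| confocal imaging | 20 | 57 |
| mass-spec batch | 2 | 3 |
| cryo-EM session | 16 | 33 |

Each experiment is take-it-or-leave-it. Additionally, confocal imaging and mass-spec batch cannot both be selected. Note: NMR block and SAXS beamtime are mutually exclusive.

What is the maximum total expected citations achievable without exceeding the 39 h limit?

102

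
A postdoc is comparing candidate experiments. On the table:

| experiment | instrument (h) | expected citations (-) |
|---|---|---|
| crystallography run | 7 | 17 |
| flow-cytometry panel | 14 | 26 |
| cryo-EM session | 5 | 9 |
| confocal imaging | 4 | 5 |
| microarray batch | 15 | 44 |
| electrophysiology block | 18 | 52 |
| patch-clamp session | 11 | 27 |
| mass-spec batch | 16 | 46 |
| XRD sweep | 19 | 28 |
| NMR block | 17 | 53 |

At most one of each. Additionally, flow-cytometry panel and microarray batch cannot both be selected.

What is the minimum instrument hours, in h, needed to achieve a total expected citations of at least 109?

Minimise h subject to total expected citations ≥ 109.
crystallography run + microarray batch + NMR block reaches 114 using 39 h.
Below 39 h the best achievable stays under 109.

39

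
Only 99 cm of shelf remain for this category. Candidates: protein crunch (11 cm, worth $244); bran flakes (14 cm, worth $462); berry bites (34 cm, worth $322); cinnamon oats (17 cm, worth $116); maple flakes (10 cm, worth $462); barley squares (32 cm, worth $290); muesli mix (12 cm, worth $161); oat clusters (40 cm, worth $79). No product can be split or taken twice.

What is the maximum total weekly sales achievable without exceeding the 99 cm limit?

Ranking by ratio (weekly sales/cm): maple flakes 46.20, bran flakes 33.00, protein crunch 22.18, muesli mix 13.42.
The ratio ordering already packs tightly: protein crunch + bran flakes + berry bites + cinnamon oats + maple flakes + muesli mix, 98 cm, 1767.
Next best is protein crunch + bran flakes + cinnamon oats + maple flakes + barley squares + muesli mix at 1735 (96 cm) — short by 32.

1767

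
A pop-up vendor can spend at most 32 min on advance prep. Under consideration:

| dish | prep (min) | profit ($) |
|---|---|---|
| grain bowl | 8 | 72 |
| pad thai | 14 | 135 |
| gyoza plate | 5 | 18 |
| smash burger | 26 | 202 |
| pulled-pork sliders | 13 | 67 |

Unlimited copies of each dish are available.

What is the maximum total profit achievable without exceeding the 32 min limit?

Filling by ratio: 2×pad thai for 270, with 4 min left unused.
Replace 2×pad thai with 4×grain bowl: the trade gains 18 net, giving 288 at 32 min.

288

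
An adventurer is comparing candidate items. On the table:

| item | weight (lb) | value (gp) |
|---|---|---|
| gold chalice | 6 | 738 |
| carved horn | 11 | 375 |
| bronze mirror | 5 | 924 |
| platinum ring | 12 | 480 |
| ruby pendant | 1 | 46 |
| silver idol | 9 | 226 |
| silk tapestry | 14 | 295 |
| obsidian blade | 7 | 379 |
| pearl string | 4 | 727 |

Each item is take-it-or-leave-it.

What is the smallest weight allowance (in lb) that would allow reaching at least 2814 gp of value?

Look for the lowest-weight combination reaching 2814.
gold chalice + bronze mirror + ruby pendant + obsidian blade + pearl string reaches 2814 using 23 lb.
Any bundle with less than 23 lb falls short of 2814.

23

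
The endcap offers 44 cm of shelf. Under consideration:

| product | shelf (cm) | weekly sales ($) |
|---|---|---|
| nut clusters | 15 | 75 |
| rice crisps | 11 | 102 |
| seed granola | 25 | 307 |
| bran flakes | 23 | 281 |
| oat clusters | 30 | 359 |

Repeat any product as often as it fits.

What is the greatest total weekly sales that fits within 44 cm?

461

Density check — seed granola 12.28, bran flakes 12.22, oat clusters 11.97 are the best per cm.
The ratio heuristic lands on rice crisps + seed granola (409) but leaves 8 cm idle.
Dropping seed granola frees 25 cm; slotting in oat clusters (30 cm) lifts the total to 461 at 41 cm.
That's the maximum — no swap from here does better than 461.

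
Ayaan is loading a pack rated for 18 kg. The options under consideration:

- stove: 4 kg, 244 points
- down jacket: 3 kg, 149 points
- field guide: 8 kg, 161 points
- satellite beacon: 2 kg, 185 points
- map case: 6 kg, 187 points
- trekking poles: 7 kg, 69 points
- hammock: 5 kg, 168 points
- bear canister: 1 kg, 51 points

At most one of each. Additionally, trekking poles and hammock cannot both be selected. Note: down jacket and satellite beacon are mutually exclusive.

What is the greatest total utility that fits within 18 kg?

835

Best packing: stove + satellite beacon + map case + hammock + bear canister — 18 kg, 835 total.
The closest alternative, stove + satellite beacon + map case + hammock, reaches only 784.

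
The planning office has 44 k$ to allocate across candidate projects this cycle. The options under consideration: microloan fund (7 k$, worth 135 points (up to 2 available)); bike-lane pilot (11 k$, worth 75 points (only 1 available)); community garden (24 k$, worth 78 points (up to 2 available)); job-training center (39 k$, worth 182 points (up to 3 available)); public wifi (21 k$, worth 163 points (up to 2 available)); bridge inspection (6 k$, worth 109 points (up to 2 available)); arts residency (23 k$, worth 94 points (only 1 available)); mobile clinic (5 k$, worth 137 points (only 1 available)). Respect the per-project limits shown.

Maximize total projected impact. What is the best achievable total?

Density check — mobile clinic 27.40, microloan fund 19.29, bridge inspection 18.17, public wifi 7.76 are the best per k$.
2×microloan fund + bike-lane pilot + 2×bridge inspection + mobile clinic uses 42 of the 44 k$ and totals 700.
The spare 2 k$ is too small for any remaining project, and no exchange beats 700.

700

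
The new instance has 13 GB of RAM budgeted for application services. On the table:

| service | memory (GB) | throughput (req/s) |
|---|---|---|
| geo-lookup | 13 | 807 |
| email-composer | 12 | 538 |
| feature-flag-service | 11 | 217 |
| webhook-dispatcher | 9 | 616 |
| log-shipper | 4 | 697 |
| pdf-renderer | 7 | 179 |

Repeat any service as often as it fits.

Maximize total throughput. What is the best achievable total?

2091

Taking 3×log-shipper: 12 GB used, 2091 in throughput.
Nothing else within 13 GB beats 2091.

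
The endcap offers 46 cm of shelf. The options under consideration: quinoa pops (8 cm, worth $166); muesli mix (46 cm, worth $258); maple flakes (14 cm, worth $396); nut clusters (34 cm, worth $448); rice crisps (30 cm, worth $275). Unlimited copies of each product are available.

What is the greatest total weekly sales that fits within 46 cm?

Density check — maple flakes 28.29, quinoa pops 20.75, nut clusters 13.18 are the best per cm.
Taking 3×maple flakes: 42 cm used, 1188 in weekly sales.

1188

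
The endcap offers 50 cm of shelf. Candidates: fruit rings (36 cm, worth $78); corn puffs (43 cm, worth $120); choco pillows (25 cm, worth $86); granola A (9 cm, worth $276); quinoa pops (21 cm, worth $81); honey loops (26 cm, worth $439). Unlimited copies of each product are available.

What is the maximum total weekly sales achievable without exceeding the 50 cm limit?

1380

Density check — granola A 30.67, honey loops 16.88, quinoa pops 3.86 are the best per cm.
5×granola A uses 45 of the 50 cm and totals 1380.
That's the maximum — no swap from here does better than 1380.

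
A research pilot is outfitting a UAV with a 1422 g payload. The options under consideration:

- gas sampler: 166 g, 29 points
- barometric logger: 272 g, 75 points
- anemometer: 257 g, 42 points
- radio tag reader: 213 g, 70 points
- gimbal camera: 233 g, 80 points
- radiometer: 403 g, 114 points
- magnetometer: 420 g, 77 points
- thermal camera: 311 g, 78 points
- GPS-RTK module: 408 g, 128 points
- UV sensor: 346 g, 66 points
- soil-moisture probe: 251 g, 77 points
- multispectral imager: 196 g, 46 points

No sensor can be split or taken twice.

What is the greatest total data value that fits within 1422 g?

The ratio heuristic lands on barometric logger + radio tag reader + gimbal camera + GPS-RTK module + soil-moisture probe (430) but leaves 45 g idle.
Replace barometric logger with thermal camera: the trade gains 3 net, giving 433 at 1416 g.
The closest alternative, barometric logger + radio tag reader + gimbal camera + GPS-RTK module + soil-moisture probe, reaches only 430.

433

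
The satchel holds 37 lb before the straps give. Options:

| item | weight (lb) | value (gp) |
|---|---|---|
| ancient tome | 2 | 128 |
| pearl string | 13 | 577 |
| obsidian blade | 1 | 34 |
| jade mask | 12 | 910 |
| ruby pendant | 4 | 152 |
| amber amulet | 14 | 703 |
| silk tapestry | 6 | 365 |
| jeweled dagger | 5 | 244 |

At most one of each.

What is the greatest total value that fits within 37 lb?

2222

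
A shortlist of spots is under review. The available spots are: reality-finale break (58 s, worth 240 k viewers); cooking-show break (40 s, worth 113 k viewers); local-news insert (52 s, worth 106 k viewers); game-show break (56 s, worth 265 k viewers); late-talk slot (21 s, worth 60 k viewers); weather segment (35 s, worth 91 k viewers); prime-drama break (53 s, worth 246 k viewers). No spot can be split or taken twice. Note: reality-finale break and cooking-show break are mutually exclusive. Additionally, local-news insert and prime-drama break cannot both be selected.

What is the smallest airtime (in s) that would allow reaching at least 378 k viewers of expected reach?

96

Look for the lowest-airtime combination reaching 378.
Taking cooking-show break + game-show break gives 378 (≥ 378) for 96 s.
No combination under 96 s hits 378.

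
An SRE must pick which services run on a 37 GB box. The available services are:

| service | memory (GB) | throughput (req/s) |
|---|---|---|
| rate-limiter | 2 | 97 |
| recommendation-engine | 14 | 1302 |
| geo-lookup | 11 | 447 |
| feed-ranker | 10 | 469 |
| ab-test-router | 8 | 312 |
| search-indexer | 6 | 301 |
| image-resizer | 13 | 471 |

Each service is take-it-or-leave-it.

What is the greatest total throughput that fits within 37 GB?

Density check — recommendation-engine 93.00, search-indexer 50.17, rate-limiter 48.50 are the best per GB.
Taking the top-ratio services first gives rate-limiter + recommendation-engine + feed-ranker + search-indexer for 2169 (32 GB).
Dropping search-indexer frees 6 GB; slotting in geo-lookup (11 GB) lifts the total to 2315 at 37 GB.
The closest alternative, recommendation-engine + feed-ranker + image-resizer, reaches only 2242.

2315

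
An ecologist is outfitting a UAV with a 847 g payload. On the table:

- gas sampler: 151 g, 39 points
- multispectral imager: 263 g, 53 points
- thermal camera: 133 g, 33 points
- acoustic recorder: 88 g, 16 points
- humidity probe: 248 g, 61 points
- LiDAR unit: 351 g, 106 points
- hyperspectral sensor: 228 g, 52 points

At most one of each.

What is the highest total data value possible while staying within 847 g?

222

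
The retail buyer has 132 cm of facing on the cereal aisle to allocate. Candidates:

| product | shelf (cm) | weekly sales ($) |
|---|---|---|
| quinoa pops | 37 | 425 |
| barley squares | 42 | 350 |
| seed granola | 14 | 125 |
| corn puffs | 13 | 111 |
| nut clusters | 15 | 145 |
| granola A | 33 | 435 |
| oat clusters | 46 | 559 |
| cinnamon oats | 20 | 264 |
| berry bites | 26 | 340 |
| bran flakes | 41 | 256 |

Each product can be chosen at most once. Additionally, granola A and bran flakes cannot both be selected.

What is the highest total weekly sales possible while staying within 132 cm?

1609

Density check — cinnamon oats 13.20, granola A 13.18, berry bites 13.08, oat clusters 12.15 are the best per cm.
Filling by ratio: granola A + oat clusters + cinnamon oats + berry bites for 1598, with 7 cm left unused.
The 46 cm tied up in oat clusters is better spent on quinoa pops + nut clusters — total rises to 1609 (131 cm).
Every other selection either busts 132 cm or breaks a pairing rule or fails to beat 1609.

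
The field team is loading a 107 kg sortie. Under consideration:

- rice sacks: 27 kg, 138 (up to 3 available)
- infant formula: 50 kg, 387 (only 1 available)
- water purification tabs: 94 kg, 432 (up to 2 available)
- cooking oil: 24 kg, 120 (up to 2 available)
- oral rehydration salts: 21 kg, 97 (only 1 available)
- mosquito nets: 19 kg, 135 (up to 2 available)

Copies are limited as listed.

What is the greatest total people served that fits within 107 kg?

663

Filling by ratio: infant formula + 2×mosquito nets for 657, with 19 kg left unused.
Dropping 2×mosquito nets frees 38 kg; slotting in 2×rice sacks (54 kg) lifts the total to 663 at 104 kg.
Nothing else within 107 kg beats 663.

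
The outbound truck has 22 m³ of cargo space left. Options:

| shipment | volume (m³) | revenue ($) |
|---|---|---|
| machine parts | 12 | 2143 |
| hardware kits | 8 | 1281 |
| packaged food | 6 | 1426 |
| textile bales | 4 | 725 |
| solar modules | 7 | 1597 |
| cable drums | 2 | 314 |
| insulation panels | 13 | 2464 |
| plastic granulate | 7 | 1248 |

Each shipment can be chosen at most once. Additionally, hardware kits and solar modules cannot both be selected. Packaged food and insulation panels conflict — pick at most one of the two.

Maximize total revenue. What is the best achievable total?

Ranking by ratio (revenue/m³): packaged food 237.67, solar modules 228.14, insulation panels 189.54.
Filling by ratio: packaged food + textile bales + solar modules + cable drums for 4062, with 3 m³ left unused.
Dropping textile bales frees 4 m³; slotting in plastic granulate (7 m³) lifts the total to 4585 at 22 m³.
Next best is solar modules + cable drums + insulation panels at 4375 (22 m³) — short by 210.

4585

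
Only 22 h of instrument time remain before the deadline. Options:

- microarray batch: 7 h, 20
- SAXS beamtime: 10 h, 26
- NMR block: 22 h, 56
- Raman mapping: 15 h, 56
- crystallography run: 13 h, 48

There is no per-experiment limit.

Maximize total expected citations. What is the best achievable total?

Density check — Raman mapping 3.73, crystallography run 3.69, microarray batch 2.86 are the best per h.
Taking microarray batch + Raman mapping: 22 h used, 76 in expected citations.

76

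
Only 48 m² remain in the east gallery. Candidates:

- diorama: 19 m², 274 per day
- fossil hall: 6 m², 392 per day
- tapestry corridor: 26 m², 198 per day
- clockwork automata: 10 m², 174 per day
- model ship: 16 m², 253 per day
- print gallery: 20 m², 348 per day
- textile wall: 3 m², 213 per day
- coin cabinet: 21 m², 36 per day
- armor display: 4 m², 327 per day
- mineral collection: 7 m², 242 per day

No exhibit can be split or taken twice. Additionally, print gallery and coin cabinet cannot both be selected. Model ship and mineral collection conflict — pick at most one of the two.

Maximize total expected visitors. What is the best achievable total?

Density check — armor display 81.75, textile wall 71.00, fossil hall 65.33, mineral collection 34.57 are the best per m².
Taking fossil hall + print gallery + textile wall + armor display + mineral collection: 40 m² used, 1522 in expected visitors.
Next best is fossil hall + clockwork automata + print gallery + armor display + mineral collection at 1483 (47 m²) — short by 39.

1522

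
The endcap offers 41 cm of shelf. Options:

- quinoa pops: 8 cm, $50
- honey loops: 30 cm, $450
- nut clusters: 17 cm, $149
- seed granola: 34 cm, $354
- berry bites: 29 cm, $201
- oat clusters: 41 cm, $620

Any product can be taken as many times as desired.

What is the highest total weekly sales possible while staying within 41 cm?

Density check — oat clusters 15.12, honey loops 15.00, seed granola 10.41, nut clusters 8.76 are the best per cm.
Oat clusters uses 41 of the 41 cm and totals 620.

620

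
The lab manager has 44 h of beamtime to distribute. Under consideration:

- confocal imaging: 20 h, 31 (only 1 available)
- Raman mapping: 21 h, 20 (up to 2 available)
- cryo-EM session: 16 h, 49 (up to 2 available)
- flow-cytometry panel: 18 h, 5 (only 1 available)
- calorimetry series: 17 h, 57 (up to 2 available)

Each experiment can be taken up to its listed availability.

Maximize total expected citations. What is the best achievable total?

2×calorimetry series uses 34 of the 44 h and totals 114.
The spare 10 h is too small for any remaining experiment, and no exchange beats 114.

114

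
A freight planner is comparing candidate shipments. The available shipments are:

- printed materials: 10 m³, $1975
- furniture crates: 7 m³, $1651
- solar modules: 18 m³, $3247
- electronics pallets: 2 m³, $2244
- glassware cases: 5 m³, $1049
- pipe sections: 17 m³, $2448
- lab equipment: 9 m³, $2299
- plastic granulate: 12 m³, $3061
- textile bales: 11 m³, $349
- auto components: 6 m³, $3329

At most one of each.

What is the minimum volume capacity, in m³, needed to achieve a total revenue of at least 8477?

20

Need the lightest bundle worth ≥ 8477.
electronics pallets + plastic granulate + auto components: 8634 revenue at 20 m³.
Below 20 m³ the best achievable stays under 8477.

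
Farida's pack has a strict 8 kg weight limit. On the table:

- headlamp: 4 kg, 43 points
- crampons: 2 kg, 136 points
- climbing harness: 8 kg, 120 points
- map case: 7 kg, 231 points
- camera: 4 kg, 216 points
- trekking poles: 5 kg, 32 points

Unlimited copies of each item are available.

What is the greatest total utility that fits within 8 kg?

Ranking by ratio (utility/kg): crampons 68.00, camera 54.00, map case 33.00, climbing harness 15.00.
The ratio ordering already packs tightly: 4×crampons, 8 kg, 544.
That's the maximum — no swap from here does better than 544.

544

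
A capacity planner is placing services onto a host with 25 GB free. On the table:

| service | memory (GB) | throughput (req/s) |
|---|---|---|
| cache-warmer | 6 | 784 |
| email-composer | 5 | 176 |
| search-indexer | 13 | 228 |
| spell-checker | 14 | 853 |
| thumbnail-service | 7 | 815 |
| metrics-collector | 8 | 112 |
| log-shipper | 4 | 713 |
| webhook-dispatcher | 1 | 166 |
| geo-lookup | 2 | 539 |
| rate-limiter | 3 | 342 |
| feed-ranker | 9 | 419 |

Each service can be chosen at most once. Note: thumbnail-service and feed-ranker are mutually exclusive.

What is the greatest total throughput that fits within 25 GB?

3359

The ratio ordering already packs tightly: cache-warmer + thumbnail-service + log-shipper + webhook-dispatcher + geo-lookup + rate-limiter, 23 GB, 3359.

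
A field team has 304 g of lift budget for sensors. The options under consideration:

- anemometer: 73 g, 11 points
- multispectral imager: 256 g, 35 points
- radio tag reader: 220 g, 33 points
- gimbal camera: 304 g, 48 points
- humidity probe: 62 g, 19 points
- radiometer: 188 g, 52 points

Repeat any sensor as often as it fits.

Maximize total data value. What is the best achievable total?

76

Density check — humidity probe 0.31, radiometer 0.28, gimbal camera 0.16 are the best per g.
Best packing: 4×humidity probe — 248 g, 76 total.
No other feasible combination exceeds 76.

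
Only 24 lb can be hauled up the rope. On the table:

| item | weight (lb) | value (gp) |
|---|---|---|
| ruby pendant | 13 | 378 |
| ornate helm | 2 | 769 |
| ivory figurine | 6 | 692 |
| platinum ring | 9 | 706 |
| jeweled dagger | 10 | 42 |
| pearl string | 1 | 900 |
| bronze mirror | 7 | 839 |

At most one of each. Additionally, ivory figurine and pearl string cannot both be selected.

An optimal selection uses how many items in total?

4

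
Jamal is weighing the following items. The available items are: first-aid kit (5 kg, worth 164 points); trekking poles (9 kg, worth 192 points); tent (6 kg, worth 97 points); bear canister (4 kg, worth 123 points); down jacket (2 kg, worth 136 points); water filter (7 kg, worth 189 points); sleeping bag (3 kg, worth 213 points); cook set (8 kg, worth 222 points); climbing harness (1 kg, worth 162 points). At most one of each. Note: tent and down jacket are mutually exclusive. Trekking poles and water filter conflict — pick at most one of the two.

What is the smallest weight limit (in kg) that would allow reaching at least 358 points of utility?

Need the lightest bundle worth ≥ 358.
sleeping bag + climbing harness reaches 375 using 4 kg.
No combination under 4 kg hits 358.

4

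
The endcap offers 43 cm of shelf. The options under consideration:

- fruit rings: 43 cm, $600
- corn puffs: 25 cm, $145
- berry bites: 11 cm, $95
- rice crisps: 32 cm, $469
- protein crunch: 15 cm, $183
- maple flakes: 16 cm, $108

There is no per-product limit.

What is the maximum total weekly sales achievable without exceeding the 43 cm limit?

600

Greedy by ratio would take berry bites + rice crisps: 43 cm used, total 564.
The 43 cm tied up in berry bites and rice crisps is better spent on fruit rings — total rises to 600 (43 cm).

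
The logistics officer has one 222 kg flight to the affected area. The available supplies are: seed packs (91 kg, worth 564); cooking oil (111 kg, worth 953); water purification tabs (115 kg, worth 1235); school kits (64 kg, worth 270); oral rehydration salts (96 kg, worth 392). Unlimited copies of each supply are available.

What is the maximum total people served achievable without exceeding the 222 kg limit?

1906

A density-first pass picks seed packs + water purification tabs — 1799 at 206 kg.
The 206 kg tied up in seed packs and water purification tabs is better spent on 2×cooking oil — total rises to 1906 (222 kg).
That's the maximum — no swap from here does better than 1906.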